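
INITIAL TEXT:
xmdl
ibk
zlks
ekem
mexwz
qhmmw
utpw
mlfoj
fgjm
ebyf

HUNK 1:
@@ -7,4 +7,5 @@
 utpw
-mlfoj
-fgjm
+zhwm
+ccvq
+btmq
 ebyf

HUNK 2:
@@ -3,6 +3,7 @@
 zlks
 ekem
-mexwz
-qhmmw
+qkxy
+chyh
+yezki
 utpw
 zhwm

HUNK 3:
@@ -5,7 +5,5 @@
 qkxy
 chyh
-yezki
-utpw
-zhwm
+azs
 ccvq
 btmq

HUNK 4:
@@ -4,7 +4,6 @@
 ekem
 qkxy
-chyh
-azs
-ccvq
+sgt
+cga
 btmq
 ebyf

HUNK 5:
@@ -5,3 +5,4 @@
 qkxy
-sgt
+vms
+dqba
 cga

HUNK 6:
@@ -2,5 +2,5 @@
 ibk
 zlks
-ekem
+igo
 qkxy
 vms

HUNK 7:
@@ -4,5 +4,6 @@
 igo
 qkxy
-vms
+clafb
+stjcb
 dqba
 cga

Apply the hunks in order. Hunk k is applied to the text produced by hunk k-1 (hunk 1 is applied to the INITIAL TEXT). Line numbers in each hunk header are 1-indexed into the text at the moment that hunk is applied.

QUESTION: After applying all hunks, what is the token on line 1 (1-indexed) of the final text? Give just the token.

Answer: xmdl

Derivation:
Hunk 1: at line 7 remove [mlfoj,fgjm] add [zhwm,ccvq,btmq] -> 11 lines: xmdl ibk zlks ekem mexwz qhmmw utpw zhwm ccvq btmq ebyf
Hunk 2: at line 3 remove [mexwz,qhmmw] add [qkxy,chyh,yezki] -> 12 lines: xmdl ibk zlks ekem qkxy chyh yezki utpw zhwm ccvq btmq ebyf
Hunk 3: at line 5 remove [yezki,utpw,zhwm] add [azs] -> 10 lines: xmdl ibk zlks ekem qkxy chyh azs ccvq btmq ebyf
Hunk 4: at line 4 remove [chyh,azs,ccvq] add [sgt,cga] -> 9 lines: xmdl ibk zlks ekem qkxy sgt cga btmq ebyf
Hunk 5: at line 5 remove [sgt] add [vms,dqba] -> 10 lines: xmdl ibk zlks ekem qkxy vms dqba cga btmq ebyf
Hunk 6: at line 2 remove [ekem] add [igo] -> 10 lines: xmdl ibk zlks igo qkxy vms dqba cga btmq ebyf
Hunk 7: at line 4 remove [vms] add [clafb,stjcb] -> 11 lines: xmdl ibk zlks igo qkxy clafb stjcb dqba cga btmq ebyf
Final line 1: xmdl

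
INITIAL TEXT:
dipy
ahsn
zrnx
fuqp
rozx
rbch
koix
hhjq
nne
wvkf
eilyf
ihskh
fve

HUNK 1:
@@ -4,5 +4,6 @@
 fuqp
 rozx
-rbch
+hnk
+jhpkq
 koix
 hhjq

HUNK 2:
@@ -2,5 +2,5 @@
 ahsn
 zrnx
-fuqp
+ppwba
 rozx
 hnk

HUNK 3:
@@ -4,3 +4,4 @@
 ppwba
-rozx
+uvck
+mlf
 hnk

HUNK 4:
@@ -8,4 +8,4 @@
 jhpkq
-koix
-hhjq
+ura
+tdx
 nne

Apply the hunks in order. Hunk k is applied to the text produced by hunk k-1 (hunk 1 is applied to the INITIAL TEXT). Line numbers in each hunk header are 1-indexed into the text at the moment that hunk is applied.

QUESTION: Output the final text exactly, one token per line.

Answer: dipy
ahsn
zrnx
ppwba
uvck
mlf
hnk
jhpkq
ura
tdx
nne
wvkf
eilyf
ihskh
fve

Derivation:
Hunk 1: at line 4 remove [rbch] add [hnk,jhpkq] -> 14 lines: dipy ahsn zrnx fuqp rozx hnk jhpkq koix hhjq nne wvkf eilyf ihskh fve
Hunk 2: at line 2 remove [fuqp] add [ppwba] -> 14 lines: dipy ahsn zrnx ppwba rozx hnk jhpkq koix hhjq nne wvkf eilyf ihskh fve
Hunk 3: at line 4 remove [rozx] add [uvck,mlf] -> 15 lines: dipy ahsn zrnx ppwba uvck mlf hnk jhpkq koix hhjq nne wvkf eilyf ihskh fve
Hunk 4: at line 8 remove [koix,hhjq] add [ura,tdx] -> 15 lines: dipy ahsn zrnx ppwba uvck mlf hnk jhpkq ura tdx nne wvkf eilyf ihskh fve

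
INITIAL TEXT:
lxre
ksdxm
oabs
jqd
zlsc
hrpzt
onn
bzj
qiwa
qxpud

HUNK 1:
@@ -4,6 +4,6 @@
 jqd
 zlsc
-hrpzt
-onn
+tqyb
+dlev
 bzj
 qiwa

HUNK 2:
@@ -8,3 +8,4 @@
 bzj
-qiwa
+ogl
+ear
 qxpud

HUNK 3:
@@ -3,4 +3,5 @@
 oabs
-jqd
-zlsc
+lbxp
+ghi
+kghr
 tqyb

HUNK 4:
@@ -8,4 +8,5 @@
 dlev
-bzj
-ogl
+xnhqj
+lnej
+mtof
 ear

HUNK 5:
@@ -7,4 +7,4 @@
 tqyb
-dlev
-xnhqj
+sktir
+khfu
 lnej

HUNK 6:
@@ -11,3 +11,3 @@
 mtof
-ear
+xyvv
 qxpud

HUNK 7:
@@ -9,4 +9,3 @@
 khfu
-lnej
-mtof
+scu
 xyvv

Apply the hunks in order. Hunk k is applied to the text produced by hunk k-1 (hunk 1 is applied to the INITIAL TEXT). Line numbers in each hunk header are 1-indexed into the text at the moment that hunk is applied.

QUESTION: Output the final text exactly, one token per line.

Answer: lxre
ksdxm
oabs
lbxp
ghi
kghr
tqyb
sktir
khfu
scu
xyvv
qxpud

Derivation:
Hunk 1: at line 4 remove [hrpzt,onn] add [tqyb,dlev] -> 10 lines: lxre ksdxm oabs jqd zlsc tqyb dlev bzj qiwa qxpud
Hunk 2: at line 8 remove [qiwa] add [ogl,ear] -> 11 lines: lxre ksdxm oabs jqd zlsc tqyb dlev bzj ogl ear qxpud
Hunk 3: at line 3 remove [jqd,zlsc] add [lbxp,ghi,kghr] -> 12 lines: lxre ksdxm oabs lbxp ghi kghr tqyb dlev bzj ogl ear qxpud
Hunk 4: at line 8 remove [bzj,ogl] add [xnhqj,lnej,mtof] -> 13 lines: lxre ksdxm oabs lbxp ghi kghr tqyb dlev xnhqj lnej mtof ear qxpud
Hunk 5: at line 7 remove [dlev,xnhqj] add [sktir,khfu] -> 13 lines: lxre ksdxm oabs lbxp ghi kghr tqyb sktir khfu lnej mtof ear qxpud
Hunk 6: at line 11 remove [ear] add [xyvv] -> 13 lines: lxre ksdxm oabs lbxp ghi kghr tqyb sktir khfu lnej mtof xyvv qxpud
Hunk 7: at line 9 remove [lnej,mtof] add [scu] -> 12 lines: lxre ksdxm oabs lbxp ghi kghr tqyb sktir khfu scu xyvv qxpud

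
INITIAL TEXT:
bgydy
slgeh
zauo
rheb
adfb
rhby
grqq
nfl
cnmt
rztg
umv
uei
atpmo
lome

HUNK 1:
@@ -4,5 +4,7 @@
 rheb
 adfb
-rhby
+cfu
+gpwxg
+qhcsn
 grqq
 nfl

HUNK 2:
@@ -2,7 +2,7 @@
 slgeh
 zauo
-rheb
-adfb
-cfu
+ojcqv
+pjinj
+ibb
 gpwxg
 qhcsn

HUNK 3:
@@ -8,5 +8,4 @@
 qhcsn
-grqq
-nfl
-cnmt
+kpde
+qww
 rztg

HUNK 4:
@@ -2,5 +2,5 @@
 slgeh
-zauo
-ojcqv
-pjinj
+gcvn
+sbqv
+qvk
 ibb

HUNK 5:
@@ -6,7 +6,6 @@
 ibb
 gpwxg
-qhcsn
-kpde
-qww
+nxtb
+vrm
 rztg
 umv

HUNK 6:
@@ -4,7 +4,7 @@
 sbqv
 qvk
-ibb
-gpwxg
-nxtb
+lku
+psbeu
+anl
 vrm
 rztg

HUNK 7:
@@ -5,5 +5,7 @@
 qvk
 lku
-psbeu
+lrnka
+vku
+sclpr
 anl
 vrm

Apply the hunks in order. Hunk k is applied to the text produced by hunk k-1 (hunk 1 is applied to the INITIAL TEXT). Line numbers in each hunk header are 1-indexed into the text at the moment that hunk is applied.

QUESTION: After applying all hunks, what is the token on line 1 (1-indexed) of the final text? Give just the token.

Answer: bgydy

Derivation:
Hunk 1: at line 4 remove [rhby] add [cfu,gpwxg,qhcsn] -> 16 lines: bgydy slgeh zauo rheb adfb cfu gpwxg qhcsn grqq nfl cnmt rztg umv uei atpmo lome
Hunk 2: at line 2 remove [rheb,adfb,cfu] add [ojcqv,pjinj,ibb] -> 16 lines: bgydy slgeh zauo ojcqv pjinj ibb gpwxg qhcsn grqq nfl cnmt rztg umv uei atpmo lome
Hunk 3: at line 8 remove [grqq,nfl,cnmt] add [kpde,qww] -> 15 lines: bgydy slgeh zauo ojcqv pjinj ibb gpwxg qhcsn kpde qww rztg umv uei atpmo lome
Hunk 4: at line 2 remove [zauo,ojcqv,pjinj] add [gcvn,sbqv,qvk] -> 15 lines: bgydy slgeh gcvn sbqv qvk ibb gpwxg qhcsn kpde qww rztg umv uei atpmo lome
Hunk 5: at line 6 remove [qhcsn,kpde,qww] add [nxtb,vrm] -> 14 lines: bgydy slgeh gcvn sbqv qvk ibb gpwxg nxtb vrm rztg umv uei atpmo lome
Hunk 6: at line 4 remove [ibb,gpwxg,nxtb] add [lku,psbeu,anl] -> 14 lines: bgydy slgeh gcvn sbqv qvk lku psbeu anl vrm rztg umv uei atpmo lome
Hunk 7: at line 5 remove [psbeu] add [lrnka,vku,sclpr] -> 16 lines: bgydy slgeh gcvn sbqv qvk lku lrnka vku sclpr anl vrm rztg umv uei atpmo lome
Final line 1: bgydy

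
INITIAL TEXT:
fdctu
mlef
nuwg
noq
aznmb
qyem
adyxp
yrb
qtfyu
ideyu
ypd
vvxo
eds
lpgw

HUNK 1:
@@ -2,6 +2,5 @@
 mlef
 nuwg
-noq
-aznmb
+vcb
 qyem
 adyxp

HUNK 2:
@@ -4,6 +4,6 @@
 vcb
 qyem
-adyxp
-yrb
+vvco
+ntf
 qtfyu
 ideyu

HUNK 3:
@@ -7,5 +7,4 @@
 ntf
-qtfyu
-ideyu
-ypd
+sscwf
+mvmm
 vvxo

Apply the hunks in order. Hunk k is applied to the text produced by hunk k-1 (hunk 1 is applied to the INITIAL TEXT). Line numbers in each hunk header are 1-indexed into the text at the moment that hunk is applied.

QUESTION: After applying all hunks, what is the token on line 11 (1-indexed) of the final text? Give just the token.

Hunk 1: at line 2 remove [noq,aznmb] add [vcb] -> 13 lines: fdctu mlef nuwg vcb qyem adyxp yrb qtfyu ideyu ypd vvxo eds lpgw
Hunk 2: at line 4 remove [adyxp,yrb] add [vvco,ntf] -> 13 lines: fdctu mlef nuwg vcb qyem vvco ntf qtfyu ideyu ypd vvxo eds lpgw
Hunk 3: at line 7 remove [qtfyu,ideyu,ypd] add [sscwf,mvmm] -> 12 lines: fdctu mlef nuwg vcb qyem vvco ntf sscwf mvmm vvxo eds lpgw
Final line 11: eds

Answer: eds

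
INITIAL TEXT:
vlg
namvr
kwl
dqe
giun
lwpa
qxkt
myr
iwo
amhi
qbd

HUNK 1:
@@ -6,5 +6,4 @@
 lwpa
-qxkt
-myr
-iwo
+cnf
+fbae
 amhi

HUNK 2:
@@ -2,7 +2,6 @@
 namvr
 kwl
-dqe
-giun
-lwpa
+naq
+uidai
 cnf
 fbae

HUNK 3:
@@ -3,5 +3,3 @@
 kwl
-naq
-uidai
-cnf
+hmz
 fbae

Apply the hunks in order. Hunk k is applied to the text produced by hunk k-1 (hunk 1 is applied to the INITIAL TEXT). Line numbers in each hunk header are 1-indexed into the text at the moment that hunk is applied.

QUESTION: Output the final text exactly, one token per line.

Answer: vlg
namvr
kwl
hmz
fbae
amhi
qbd

Derivation:
Hunk 1: at line 6 remove [qxkt,myr,iwo] add [cnf,fbae] -> 10 lines: vlg namvr kwl dqe giun lwpa cnf fbae amhi qbd
Hunk 2: at line 2 remove [dqe,giun,lwpa] add [naq,uidai] -> 9 lines: vlg namvr kwl naq uidai cnf fbae amhi qbd
Hunk 3: at line 3 remove [naq,uidai,cnf] add [hmz] -> 7 lines: vlg namvr kwl hmz fbae amhi qbd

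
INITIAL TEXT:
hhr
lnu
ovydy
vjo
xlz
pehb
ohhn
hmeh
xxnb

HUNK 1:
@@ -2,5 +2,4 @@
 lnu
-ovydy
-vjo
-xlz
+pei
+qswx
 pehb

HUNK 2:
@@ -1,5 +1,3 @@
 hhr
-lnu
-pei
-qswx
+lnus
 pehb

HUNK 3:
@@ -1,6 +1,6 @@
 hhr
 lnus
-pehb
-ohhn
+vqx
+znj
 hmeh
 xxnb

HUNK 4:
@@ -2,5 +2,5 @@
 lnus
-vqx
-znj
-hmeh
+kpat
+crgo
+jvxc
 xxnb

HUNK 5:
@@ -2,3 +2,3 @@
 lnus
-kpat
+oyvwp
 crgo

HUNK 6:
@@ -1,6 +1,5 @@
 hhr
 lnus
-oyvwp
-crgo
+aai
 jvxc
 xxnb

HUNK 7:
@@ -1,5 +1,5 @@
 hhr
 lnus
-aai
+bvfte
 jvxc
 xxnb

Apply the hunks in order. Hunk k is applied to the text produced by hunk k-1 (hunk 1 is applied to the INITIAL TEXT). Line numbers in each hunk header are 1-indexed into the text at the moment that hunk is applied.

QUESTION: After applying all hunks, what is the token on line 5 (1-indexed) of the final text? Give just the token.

Hunk 1: at line 2 remove [ovydy,vjo,xlz] add [pei,qswx] -> 8 lines: hhr lnu pei qswx pehb ohhn hmeh xxnb
Hunk 2: at line 1 remove [lnu,pei,qswx] add [lnus] -> 6 lines: hhr lnus pehb ohhn hmeh xxnb
Hunk 3: at line 1 remove [pehb,ohhn] add [vqx,znj] -> 6 lines: hhr lnus vqx znj hmeh xxnb
Hunk 4: at line 2 remove [vqx,znj,hmeh] add [kpat,crgo,jvxc] -> 6 lines: hhr lnus kpat crgo jvxc xxnb
Hunk 5: at line 2 remove [kpat] add [oyvwp] -> 6 lines: hhr lnus oyvwp crgo jvxc xxnb
Hunk 6: at line 1 remove [oyvwp,crgo] add [aai] -> 5 lines: hhr lnus aai jvxc xxnb
Hunk 7: at line 1 remove [aai] add [bvfte] -> 5 lines: hhr lnus bvfte jvxc xxnb
Final line 5: xxnb

Answer: xxnb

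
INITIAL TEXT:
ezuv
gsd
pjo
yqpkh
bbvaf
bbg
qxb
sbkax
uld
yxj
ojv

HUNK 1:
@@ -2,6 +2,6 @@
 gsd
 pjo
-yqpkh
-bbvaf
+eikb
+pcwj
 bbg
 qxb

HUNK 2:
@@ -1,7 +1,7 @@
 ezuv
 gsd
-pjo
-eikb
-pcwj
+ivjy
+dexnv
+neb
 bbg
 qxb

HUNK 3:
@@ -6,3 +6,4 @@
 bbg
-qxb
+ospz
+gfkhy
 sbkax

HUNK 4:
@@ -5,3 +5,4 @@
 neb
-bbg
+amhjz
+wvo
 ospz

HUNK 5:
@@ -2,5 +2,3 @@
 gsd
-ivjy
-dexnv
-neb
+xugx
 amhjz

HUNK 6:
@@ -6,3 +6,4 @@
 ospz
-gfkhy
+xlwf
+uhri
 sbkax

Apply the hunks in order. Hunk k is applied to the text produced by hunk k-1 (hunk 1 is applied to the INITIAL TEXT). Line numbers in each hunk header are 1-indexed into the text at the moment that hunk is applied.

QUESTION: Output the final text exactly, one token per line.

Answer: ezuv
gsd
xugx
amhjz
wvo
ospz
xlwf
uhri
sbkax
uld
yxj
ojv

Derivation:
Hunk 1: at line 2 remove [yqpkh,bbvaf] add [eikb,pcwj] -> 11 lines: ezuv gsd pjo eikb pcwj bbg qxb sbkax uld yxj ojv
Hunk 2: at line 1 remove [pjo,eikb,pcwj] add [ivjy,dexnv,neb] -> 11 lines: ezuv gsd ivjy dexnv neb bbg qxb sbkax uld yxj ojv
Hunk 3: at line 6 remove [qxb] add [ospz,gfkhy] -> 12 lines: ezuv gsd ivjy dexnv neb bbg ospz gfkhy sbkax uld yxj ojv
Hunk 4: at line 5 remove [bbg] add [amhjz,wvo] -> 13 lines: ezuv gsd ivjy dexnv neb amhjz wvo ospz gfkhy sbkax uld yxj ojv
Hunk 5: at line 2 remove [ivjy,dexnv,neb] add [xugx] -> 11 lines: ezuv gsd xugx amhjz wvo ospz gfkhy sbkax uld yxj ojv
Hunk 6: at line 6 remove [gfkhy] add [xlwf,uhri] -> 12 lines: ezuv gsd xugx amhjz wvo ospz xlwf uhri sbkax uld yxj ojv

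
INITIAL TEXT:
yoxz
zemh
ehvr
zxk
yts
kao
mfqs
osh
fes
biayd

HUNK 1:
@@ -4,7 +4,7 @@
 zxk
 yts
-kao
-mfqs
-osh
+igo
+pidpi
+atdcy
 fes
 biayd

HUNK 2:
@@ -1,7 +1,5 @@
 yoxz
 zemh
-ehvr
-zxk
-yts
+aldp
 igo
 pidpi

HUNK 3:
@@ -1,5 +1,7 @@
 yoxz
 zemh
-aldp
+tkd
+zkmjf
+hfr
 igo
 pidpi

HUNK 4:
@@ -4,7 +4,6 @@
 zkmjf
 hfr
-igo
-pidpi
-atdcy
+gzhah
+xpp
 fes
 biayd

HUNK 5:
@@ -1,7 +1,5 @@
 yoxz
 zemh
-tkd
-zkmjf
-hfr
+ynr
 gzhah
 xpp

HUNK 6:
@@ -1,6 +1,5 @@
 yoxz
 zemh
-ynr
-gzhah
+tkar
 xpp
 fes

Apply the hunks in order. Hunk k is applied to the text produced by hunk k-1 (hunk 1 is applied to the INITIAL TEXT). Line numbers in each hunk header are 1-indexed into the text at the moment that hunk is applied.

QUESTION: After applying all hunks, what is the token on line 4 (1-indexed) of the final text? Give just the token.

Answer: xpp

Derivation:
Hunk 1: at line 4 remove [kao,mfqs,osh] add [igo,pidpi,atdcy] -> 10 lines: yoxz zemh ehvr zxk yts igo pidpi atdcy fes biayd
Hunk 2: at line 1 remove [ehvr,zxk,yts] add [aldp] -> 8 lines: yoxz zemh aldp igo pidpi atdcy fes biayd
Hunk 3: at line 1 remove [aldp] add [tkd,zkmjf,hfr] -> 10 lines: yoxz zemh tkd zkmjf hfr igo pidpi atdcy fes biayd
Hunk 4: at line 4 remove [igo,pidpi,atdcy] add [gzhah,xpp] -> 9 lines: yoxz zemh tkd zkmjf hfr gzhah xpp fes biayd
Hunk 5: at line 1 remove [tkd,zkmjf,hfr] add [ynr] -> 7 lines: yoxz zemh ynr gzhah xpp fes biayd
Hunk 6: at line 1 remove [ynr,gzhah] add [tkar] -> 6 lines: yoxz zemh tkar xpp fes biayd
Final line 4: xpp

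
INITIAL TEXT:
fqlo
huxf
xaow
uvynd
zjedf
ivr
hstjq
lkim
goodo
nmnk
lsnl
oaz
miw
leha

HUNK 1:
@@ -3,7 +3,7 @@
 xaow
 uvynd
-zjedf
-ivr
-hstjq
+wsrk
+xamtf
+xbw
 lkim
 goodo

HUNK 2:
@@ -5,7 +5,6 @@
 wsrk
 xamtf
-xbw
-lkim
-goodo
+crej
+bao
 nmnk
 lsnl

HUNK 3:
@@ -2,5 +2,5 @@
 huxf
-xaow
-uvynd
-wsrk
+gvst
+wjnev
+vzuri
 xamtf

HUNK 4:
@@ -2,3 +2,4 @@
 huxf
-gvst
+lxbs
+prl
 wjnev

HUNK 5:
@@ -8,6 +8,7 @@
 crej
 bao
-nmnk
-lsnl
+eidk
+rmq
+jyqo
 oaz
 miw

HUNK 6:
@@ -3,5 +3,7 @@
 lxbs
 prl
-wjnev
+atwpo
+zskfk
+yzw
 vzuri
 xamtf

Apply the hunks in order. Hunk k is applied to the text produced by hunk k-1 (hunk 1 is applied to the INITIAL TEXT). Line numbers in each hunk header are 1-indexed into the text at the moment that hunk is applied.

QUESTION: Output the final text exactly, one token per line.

Hunk 1: at line 3 remove [zjedf,ivr,hstjq] add [wsrk,xamtf,xbw] -> 14 lines: fqlo huxf xaow uvynd wsrk xamtf xbw lkim goodo nmnk lsnl oaz miw leha
Hunk 2: at line 5 remove [xbw,lkim,goodo] add [crej,bao] -> 13 lines: fqlo huxf xaow uvynd wsrk xamtf crej bao nmnk lsnl oaz miw leha
Hunk 3: at line 2 remove [xaow,uvynd,wsrk] add [gvst,wjnev,vzuri] -> 13 lines: fqlo huxf gvst wjnev vzuri xamtf crej bao nmnk lsnl oaz miw leha
Hunk 4: at line 2 remove [gvst] add [lxbs,prl] -> 14 lines: fqlo huxf lxbs prl wjnev vzuri xamtf crej bao nmnk lsnl oaz miw leha
Hunk 5: at line 8 remove [nmnk,lsnl] add [eidk,rmq,jyqo] -> 15 lines: fqlo huxf lxbs prl wjnev vzuri xamtf crej bao eidk rmq jyqo oaz miw leha
Hunk 6: at line 3 remove [wjnev] add [atwpo,zskfk,yzw] -> 17 lines: fqlo huxf lxbs prl atwpo zskfk yzw vzuri xamtf crej bao eidk rmq jyqo oaz miw leha

Answer: fqlo
huxf
lxbs
prl
atwpo
zskfk
yzw
vzuri
xamtf
crej
bao
eidk
rmq
jyqo
oaz
miw
leha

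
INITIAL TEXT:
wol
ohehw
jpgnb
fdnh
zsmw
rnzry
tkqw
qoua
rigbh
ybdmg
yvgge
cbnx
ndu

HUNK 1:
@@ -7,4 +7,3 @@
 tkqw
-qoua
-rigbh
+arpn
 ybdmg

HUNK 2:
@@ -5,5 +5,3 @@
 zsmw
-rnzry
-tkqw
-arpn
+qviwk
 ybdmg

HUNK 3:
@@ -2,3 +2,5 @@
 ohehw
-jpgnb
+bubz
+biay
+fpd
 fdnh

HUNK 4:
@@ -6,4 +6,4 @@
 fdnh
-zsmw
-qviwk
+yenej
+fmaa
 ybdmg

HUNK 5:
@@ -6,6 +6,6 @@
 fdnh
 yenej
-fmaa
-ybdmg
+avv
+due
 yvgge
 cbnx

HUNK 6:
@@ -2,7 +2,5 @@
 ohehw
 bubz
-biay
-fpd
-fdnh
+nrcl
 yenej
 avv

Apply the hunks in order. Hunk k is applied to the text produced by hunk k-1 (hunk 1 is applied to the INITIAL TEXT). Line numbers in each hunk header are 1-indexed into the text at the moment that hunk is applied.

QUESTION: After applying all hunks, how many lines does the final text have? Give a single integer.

Answer: 10

Derivation:
Hunk 1: at line 7 remove [qoua,rigbh] add [arpn] -> 12 lines: wol ohehw jpgnb fdnh zsmw rnzry tkqw arpn ybdmg yvgge cbnx ndu
Hunk 2: at line 5 remove [rnzry,tkqw,arpn] add [qviwk] -> 10 lines: wol ohehw jpgnb fdnh zsmw qviwk ybdmg yvgge cbnx ndu
Hunk 3: at line 2 remove [jpgnb] add [bubz,biay,fpd] -> 12 lines: wol ohehw bubz biay fpd fdnh zsmw qviwk ybdmg yvgge cbnx ndu
Hunk 4: at line 6 remove [zsmw,qviwk] add [yenej,fmaa] -> 12 lines: wol ohehw bubz biay fpd fdnh yenej fmaa ybdmg yvgge cbnx ndu
Hunk 5: at line 6 remove [fmaa,ybdmg] add [avv,due] -> 12 lines: wol ohehw bubz biay fpd fdnh yenej avv due yvgge cbnx ndu
Hunk 6: at line 2 remove [biay,fpd,fdnh] add [nrcl] -> 10 lines: wol ohehw bubz nrcl yenej avv due yvgge cbnx ndu
Final line count: 10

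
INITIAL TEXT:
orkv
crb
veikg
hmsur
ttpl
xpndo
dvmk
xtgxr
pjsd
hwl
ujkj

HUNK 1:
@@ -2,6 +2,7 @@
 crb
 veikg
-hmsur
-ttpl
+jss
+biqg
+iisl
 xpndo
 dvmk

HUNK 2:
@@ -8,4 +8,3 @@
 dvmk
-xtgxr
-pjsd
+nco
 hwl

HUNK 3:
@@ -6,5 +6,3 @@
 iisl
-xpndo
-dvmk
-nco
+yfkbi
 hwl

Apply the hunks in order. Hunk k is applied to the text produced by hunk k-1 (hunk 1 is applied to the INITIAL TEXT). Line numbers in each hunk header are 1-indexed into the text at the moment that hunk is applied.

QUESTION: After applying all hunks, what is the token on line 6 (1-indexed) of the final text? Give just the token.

Answer: iisl

Derivation:
Hunk 1: at line 2 remove [hmsur,ttpl] add [jss,biqg,iisl] -> 12 lines: orkv crb veikg jss biqg iisl xpndo dvmk xtgxr pjsd hwl ujkj
Hunk 2: at line 8 remove [xtgxr,pjsd] add [nco] -> 11 lines: orkv crb veikg jss biqg iisl xpndo dvmk nco hwl ujkj
Hunk 3: at line 6 remove [xpndo,dvmk,nco] add [yfkbi] -> 9 lines: orkv crb veikg jss biqg iisl yfkbi hwl ujkj
Final line 6: iisl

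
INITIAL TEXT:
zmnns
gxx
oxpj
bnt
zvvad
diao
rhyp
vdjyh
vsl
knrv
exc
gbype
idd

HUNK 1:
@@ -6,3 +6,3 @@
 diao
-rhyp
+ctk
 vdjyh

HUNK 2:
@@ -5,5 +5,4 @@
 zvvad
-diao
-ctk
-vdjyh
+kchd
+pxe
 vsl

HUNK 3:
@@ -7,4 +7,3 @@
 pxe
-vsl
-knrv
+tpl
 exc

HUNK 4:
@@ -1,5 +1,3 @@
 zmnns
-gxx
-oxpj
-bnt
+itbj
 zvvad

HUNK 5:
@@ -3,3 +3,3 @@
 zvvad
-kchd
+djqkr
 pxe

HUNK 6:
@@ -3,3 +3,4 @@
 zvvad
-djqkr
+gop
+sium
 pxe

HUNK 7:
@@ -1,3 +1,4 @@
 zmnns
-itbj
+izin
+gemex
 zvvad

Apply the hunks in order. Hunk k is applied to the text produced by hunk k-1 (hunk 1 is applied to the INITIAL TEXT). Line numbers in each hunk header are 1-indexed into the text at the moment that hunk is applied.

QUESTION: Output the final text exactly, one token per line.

Hunk 1: at line 6 remove [rhyp] add [ctk] -> 13 lines: zmnns gxx oxpj bnt zvvad diao ctk vdjyh vsl knrv exc gbype idd
Hunk 2: at line 5 remove [diao,ctk,vdjyh] add [kchd,pxe] -> 12 lines: zmnns gxx oxpj bnt zvvad kchd pxe vsl knrv exc gbype idd
Hunk 3: at line 7 remove [vsl,knrv] add [tpl] -> 11 lines: zmnns gxx oxpj bnt zvvad kchd pxe tpl exc gbype idd
Hunk 4: at line 1 remove [gxx,oxpj,bnt] add [itbj] -> 9 lines: zmnns itbj zvvad kchd pxe tpl exc gbype idd
Hunk 5: at line 3 remove [kchd] add [djqkr] -> 9 lines: zmnns itbj zvvad djqkr pxe tpl exc gbype idd
Hunk 6: at line 3 remove [djqkr] add [gop,sium] -> 10 lines: zmnns itbj zvvad gop sium pxe tpl exc gbype idd
Hunk 7: at line 1 remove [itbj] add [izin,gemex] -> 11 lines: zmnns izin gemex zvvad gop sium pxe tpl exc gbype idd

Answer: zmnns
izin
gemex
zvvad
gop
sium
pxe
tpl
exc
gbype
idd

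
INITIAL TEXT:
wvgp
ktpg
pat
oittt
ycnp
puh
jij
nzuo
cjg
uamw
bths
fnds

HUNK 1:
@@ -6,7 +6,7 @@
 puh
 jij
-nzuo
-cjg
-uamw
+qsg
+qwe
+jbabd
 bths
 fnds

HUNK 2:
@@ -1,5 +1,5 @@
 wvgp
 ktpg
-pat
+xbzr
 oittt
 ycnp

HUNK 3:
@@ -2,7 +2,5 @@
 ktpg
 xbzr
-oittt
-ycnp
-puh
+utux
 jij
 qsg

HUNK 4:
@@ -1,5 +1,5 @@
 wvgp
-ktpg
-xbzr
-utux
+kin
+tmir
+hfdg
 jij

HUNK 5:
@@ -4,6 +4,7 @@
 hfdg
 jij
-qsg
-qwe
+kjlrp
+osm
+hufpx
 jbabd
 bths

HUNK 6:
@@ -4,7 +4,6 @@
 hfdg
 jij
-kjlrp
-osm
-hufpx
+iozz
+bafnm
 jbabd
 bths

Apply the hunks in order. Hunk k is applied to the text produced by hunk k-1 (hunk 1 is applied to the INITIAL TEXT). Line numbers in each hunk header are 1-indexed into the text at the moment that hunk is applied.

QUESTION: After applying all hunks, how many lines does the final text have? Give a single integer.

Hunk 1: at line 6 remove [nzuo,cjg,uamw] add [qsg,qwe,jbabd] -> 12 lines: wvgp ktpg pat oittt ycnp puh jij qsg qwe jbabd bths fnds
Hunk 2: at line 1 remove [pat] add [xbzr] -> 12 lines: wvgp ktpg xbzr oittt ycnp puh jij qsg qwe jbabd bths fnds
Hunk 3: at line 2 remove [oittt,ycnp,puh] add [utux] -> 10 lines: wvgp ktpg xbzr utux jij qsg qwe jbabd bths fnds
Hunk 4: at line 1 remove [ktpg,xbzr,utux] add [kin,tmir,hfdg] -> 10 lines: wvgp kin tmir hfdg jij qsg qwe jbabd bths fnds
Hunk 5: at line 4 remove [qsg,qwe] add [kjlrp,osm,hufpx] -> 11 lines: wvgp kin tmir hfdg jij kjlrp osm hufpx jbabd bths fnds
Hunk 6: at line 4 remove [kjlrp,osm,hufpx] add [iozz,bafnm] -> 10 lines: wvgp kin tmir hfdg jij iozz bafnm jbabd bths fnds
Final line count: 10

Answer: 10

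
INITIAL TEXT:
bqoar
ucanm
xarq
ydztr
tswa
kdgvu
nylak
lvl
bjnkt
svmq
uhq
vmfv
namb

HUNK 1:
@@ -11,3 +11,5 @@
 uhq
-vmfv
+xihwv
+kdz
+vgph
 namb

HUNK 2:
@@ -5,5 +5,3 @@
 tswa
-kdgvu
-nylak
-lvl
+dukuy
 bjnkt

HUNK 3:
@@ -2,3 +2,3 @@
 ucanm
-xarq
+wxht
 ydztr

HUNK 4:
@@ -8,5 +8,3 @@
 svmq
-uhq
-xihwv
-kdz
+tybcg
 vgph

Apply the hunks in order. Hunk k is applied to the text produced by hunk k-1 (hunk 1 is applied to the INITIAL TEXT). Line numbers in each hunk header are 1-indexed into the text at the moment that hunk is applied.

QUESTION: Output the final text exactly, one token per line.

Hunk 1: at line 11 remove [vmfv] add [xihwv,kdz,vgph] -> 15 lines: bqoar ucanm xarq ydztr tswa kdgvu nylak lvl bjnkt svmq uhq xihwv kdz vgph namb
Hunk 2: at line 5 remove [kdgvu,nylak,lvl] add [dukuy] -> 13 lines: bqoar ucanm xarq ydztr tswa dukuy bjnkt svmq uhq xihwv kdz vgph namb
Hunk 3: at line 2 remove [xarq] add [wxht] -> 13 lines: bqoar ucanm wxht ydztr tswa dukuy bjnkt svmq uhq xihwv kdz vgph namb
Hunk 4: at line 8 remove [uhq,xihwv,kdz] add [tybcg] -> 11 lines: bqoar ucanm wxht ydztr tswa dukuy bjnkt svmq tybcg vgph namb

Answer: bqoar
ucanm
wxht
ydztr
tswa
dukuy
bjnkt
svmq
tybcg
vgph
namb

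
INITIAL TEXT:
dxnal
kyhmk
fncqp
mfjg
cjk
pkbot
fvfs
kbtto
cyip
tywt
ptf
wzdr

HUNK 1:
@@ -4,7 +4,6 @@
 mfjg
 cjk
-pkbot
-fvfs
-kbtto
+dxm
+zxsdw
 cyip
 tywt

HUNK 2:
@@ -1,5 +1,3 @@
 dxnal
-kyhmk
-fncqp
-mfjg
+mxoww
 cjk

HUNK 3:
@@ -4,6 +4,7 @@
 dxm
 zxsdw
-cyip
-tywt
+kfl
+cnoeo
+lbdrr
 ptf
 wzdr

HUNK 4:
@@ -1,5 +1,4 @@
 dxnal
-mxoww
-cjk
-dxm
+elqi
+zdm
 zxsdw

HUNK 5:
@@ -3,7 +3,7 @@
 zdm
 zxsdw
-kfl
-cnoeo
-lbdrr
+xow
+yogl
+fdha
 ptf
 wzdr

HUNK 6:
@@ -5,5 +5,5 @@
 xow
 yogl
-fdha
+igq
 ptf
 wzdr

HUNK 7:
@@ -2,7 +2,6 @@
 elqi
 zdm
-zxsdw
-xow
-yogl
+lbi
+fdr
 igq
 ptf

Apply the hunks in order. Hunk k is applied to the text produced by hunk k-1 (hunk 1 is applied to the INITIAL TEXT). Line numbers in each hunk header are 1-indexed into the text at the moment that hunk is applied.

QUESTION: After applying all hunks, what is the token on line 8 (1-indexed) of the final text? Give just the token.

Hunk 1: at line 4 remove [pkbot,fvfs,kbtto] add [dxm,zxsdw] -> 11 lines: dxnal kyhmk fncqp mfjg cjk dxm zxsdw cyip tywt ptf wzdr
Hunk 2: at line 1 remove [kyhmk,fncqp,mfjg] add [mxoww] -> 9 lines: dxnal mxoww cjk dxm zxsdw cyip tywt ptf wzdr
Hunk 3: at line 4 remove [cyip,tywt] add [kfl,cnoeo,lbdrr] -> 10 lines: dxnal mxoww cjk dxm zxsdw kfl cnoeo lbdrr ptf wzdr
Hunk 4: at line 1 remove [mxoww,cjk,dxm] add [elqi,zdm] -> 9 lines: dxnal elqi zdm zxsdw kfl cnoeo lbdrr ptf wzdr
Hunk 5: at line 3 remove [kfl,cnoeo,lbdrr] add [xow,yogl,fdha] -> 9 lines: dxnal elqi zdm zxsdw xow yogl fdha ptf wzdr
Hunk 6: at line 5 remove [fdha] add [igq] -> 9 lines: dxnal elqi zdm zxsdw xow yogl igq ptf wzdr
Hunk 7: at line 2 remove [zxsdw,xow,yogl] add [lbi,fdr] -> 8 lines: dxnal elqi zdm lbi fdr igq ptf wzdr
Final line 8: wzdr

Answer: wzdr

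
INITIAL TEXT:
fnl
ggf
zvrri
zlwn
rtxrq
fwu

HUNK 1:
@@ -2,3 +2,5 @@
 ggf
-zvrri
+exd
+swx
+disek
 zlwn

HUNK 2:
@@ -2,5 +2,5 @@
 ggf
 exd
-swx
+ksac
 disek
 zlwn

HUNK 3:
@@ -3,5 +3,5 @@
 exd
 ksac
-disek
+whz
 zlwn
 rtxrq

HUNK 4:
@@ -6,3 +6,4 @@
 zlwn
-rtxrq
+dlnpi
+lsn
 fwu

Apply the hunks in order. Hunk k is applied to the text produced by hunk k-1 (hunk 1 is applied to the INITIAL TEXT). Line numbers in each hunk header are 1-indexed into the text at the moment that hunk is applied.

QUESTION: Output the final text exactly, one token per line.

Answer: fnl
ggf
exd
ksac
whz
zlwn
dlnpi
lsn
fwu

Derivation:
Hunk 1: at line 2 remove [zvrri] add [exd,swx,disek] -> 8 lines: fnl ggf exd swx disek zlwn rtxrq fwu
Hunk 2: at line 2 remove [swx] add [ksac] -> 8 lines: fnl ggf exd ksac disek zlwn rtxrq fwu
Hunk 3: at line 3 remove [disek] add [whz] -> 8 lines: fnl ggf exd ksac whz zlwn rtxrq fwu
Hunk 4: at line 6 remove [rtxrq] add [dlnpi,lsn] -> 9 lines: fnl ggf exd ksac whz zlwn dlnpi lsn fwu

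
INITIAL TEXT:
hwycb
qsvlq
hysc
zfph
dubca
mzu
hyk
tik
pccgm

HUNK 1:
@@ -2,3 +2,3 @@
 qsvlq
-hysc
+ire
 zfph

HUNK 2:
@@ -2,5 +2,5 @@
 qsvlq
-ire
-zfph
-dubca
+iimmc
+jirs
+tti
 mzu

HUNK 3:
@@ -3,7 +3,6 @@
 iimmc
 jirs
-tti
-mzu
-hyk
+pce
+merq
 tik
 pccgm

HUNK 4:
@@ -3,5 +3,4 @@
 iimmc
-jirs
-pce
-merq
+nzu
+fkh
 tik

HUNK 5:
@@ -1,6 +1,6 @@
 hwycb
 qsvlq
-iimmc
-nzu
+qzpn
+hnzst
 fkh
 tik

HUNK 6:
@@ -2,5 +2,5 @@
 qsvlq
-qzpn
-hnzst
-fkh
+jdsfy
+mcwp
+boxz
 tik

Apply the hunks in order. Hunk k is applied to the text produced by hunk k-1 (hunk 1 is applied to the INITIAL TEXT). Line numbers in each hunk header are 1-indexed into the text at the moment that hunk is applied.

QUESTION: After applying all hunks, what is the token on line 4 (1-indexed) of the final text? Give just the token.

Answer: mcwp

Derivation:
Hunk 1: at line 2 remove [hysc] add [ire] -> 9 lines: hwycb qsvlq ire zfph dubca mzu hyk tik pccgm
Hunk 2: at line 2 remove [ire,zfph,dubca] add [iimmc,jirs,tti] -> 9 lines: hwycb qsvlq iimmc jirs tti mzu hyk tik pccgm
Hunk 3: at line 3 remove [tti,mzu,hyk] add [pce,merq] -> 8 lines: hwycb qsvlq iimmc jirs pce merq tik pccgm
Hunk 4: at line 3 remove [jirs,pce,merq] add [nzu,fkh] -> 7 lines: hwycb qsvlq iimmc nzu fkh tik pccgm
Hunk 5: at line 1 remove [iimmc,nzu] add [qzpn,hnzst] -> 7 lines: hwycb qsvlq qzpn hnzst fkh tik pccgm
Hunk 6: at line 2 remove [qzpn,hnzst,fkh] add [jdsfy,mcwp,boxz] -> 7 lines: hwycb qsvlq jdsfy mcwp boxz tik pccgm
Final line 4: mcwp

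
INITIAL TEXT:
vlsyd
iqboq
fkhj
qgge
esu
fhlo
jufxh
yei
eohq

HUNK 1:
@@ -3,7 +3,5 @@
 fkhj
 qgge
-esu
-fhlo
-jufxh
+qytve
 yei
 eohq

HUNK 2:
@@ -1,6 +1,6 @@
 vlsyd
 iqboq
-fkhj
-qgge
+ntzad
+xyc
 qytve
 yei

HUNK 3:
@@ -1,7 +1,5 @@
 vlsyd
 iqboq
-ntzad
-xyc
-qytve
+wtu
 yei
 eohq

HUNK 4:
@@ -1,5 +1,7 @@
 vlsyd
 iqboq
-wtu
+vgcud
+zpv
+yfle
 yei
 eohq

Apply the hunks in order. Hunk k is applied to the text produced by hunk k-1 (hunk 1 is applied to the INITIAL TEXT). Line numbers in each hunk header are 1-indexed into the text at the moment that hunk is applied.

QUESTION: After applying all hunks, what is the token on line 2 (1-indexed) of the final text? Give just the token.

Hunk 1: at line 3 remove [esu,fhlo,jufxh] add [qytve] -> 7 lines: vlsyd iqboq fkhj qgge qytve yei eohq
Hunk 2: at line 1 remove [fkhj,qgge] add [ntzad,xyc] -> 7 lines: vlsyd iqboq ntzad xyc qytve yei eohq
Hunk 3: at line 1 remove [ntzad,xyc,qytve] add [wtu] -> 5 lines: vlsyd iqboq wtu yei eohq
Hunk 4: at line 1 remove [wtu] add [vgcud,zpv,yfle] -> 7 lines: vlsyd iqboq vgcud zpv yfle yei eohq
Final line 2: iqboq

Answer: iqboq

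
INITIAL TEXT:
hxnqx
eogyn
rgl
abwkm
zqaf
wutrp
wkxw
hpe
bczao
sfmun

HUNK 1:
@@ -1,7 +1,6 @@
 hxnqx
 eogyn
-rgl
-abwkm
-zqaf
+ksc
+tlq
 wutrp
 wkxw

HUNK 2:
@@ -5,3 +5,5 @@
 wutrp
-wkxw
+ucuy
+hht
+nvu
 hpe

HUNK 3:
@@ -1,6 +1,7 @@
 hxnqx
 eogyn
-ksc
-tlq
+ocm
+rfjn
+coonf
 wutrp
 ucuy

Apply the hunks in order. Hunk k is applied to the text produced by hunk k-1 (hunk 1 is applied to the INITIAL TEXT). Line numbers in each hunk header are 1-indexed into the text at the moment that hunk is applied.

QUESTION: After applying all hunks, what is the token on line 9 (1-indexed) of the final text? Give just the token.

Answer: nvu

Derivation:
Hunk 1: at line 1 remove [rgl,abwkm,zqaf] add [ksc,tlq] -> 9 lines: hxnqx eogyn ksc tlq wutrp wkxw hpe bczao sfmun
Hunk 2: at line 5 remove [wkxw] add [ucuy,hht,nvu] -> 11 lines: hxnqx eogyn ksc tlq wutrp ucuy hht nvu hpe bczao sfmun
Hunk 3: at line 1 remove [ksc,tlq] add [ocm,rfjn,coonf] -> 12 lines: hxnqx eogyn ocm rfjn coonf wutrp ucuy hht nvu hpe bczao sfmun
Final line 9: nvu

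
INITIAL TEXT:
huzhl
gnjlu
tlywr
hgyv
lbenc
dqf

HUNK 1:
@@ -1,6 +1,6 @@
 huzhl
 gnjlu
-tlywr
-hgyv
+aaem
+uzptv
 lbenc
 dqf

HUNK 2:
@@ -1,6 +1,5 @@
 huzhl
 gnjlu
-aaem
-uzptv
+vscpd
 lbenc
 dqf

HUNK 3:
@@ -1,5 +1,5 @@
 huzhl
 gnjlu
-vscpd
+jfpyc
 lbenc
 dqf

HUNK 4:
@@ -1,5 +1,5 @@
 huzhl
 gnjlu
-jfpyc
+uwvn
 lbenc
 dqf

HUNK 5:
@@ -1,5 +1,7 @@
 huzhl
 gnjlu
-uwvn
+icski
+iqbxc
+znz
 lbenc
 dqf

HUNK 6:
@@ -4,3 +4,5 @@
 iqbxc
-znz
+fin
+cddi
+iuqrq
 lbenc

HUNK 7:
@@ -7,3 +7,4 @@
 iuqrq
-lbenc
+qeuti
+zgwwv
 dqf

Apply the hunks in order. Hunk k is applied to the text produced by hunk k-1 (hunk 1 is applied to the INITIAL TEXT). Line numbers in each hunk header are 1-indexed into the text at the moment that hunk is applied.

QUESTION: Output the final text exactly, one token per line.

Answer: huzhl
gnjlu
icski
iqbxc
fin
cddi
iuqrq
qeuti
zgwwv
dqf

Derivation:
Hunk 1: at line 1 remove [tlywr,hgyv] add [aaem,uzptv] -> 6 lines: huzhl gnjlu aaem uzptv lbenc dqf
Hunk 2: at line 1 remove [aaem,uzptv] add [vscpd] -> 5 lines: huzhl gnjlu vscpd lbenc dqf
Hunk 3: at line 1 remove [vscpd] add [jfpyc] -> 5 lines: huzhl gnjlu jfpyc lbenc dqf
Hunk 4: at line 1 remove [jfpyc] add [uwvn] -> 5 lines: huzhl gnjlu uwvn lbenc dqf
Hunk 5: at line 1 remove [uwvn] add [icski,iqbxc,znz] -> 7 lines: huzhl gnjlu icski iqbxc znz lbenc dqf
Hunk 6: at line 4 remove [znz] add [fin,cddi,iuqrq] -> 9 lines: huzhl gnjlu icski iqbxc fin cddi iuqrq lbenc dqf
Hunk 7: at line 7 remove [lbenc] add [qeuti,zgwwv] -> 10 lines: huzhl gnjlu icski iqbxc fin cddi iuqrq qeuti zgwwv dqf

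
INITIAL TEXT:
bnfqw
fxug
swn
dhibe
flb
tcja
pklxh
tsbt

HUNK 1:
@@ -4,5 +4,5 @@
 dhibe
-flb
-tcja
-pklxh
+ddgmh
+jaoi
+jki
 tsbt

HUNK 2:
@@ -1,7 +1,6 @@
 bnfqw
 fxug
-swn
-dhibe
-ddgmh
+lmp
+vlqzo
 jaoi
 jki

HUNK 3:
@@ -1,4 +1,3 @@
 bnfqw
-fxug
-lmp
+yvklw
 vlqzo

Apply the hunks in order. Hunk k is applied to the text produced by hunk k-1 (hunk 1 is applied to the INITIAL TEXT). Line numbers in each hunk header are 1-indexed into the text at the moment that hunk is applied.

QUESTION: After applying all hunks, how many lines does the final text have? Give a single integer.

Hunk 1: at line 4 remove [flb,tcja,pklxh] add [ddgmh,jaoi,jki] -> 8 lines: bnfqw fxug swn dhibe ddgmh jaoi jki tsbt
Hunk 2: at line 1 remove [swn,dhibe,ddgmh] add [lmp,vlqzo] -> 7 lines: bnfqw fxug lmp vlqzo jaoi jki tsbt
Hunk 3: at line 1 remove [fxug,lmp] add [yvklw] -> 6 lines: bnfqw yvklw vlqzo jaoi jki tsbt
Final line count: 6

Answer: 6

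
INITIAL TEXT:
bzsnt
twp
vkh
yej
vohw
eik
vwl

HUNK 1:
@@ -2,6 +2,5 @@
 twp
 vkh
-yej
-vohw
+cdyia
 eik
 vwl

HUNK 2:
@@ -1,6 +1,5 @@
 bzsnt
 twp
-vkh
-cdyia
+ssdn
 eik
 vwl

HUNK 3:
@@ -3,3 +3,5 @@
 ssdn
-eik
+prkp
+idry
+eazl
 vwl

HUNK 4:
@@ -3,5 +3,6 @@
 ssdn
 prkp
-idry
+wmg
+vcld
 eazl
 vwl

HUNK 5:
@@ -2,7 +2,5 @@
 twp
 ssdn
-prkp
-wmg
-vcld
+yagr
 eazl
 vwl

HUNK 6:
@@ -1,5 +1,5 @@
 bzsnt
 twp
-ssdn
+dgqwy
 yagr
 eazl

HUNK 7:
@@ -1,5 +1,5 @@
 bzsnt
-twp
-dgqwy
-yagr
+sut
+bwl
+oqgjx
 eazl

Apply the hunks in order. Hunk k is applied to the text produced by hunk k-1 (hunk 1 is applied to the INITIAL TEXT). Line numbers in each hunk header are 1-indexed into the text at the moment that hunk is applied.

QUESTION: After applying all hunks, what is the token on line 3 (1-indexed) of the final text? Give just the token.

Hunk 1: at line 2 remove [yej,vohw] add [cdyia] -> 6 lines: bzsnt twp vkh cdyia eik vwl
Hunk 2: at line 1 remove [vkh,cdyia] add [ssdn] -> 5 lines: bzsnt twp ssdn eik vwl
Hunk 3: at line 3 remove [eik] add [prkp,idry,eazl] -> 7 lines: bzsnt twp ssdn prkp idry eazl vwl
Hunk 4: at line 3 remove [idry] add [wmg,vcld] -> 8 lines: bzsnt twp ssdn prkp wmg vcld eazl vwl
Hunk 5: at line 2 remove [prkp,wmg,vcld] add [yagr] -> 6 lines: bzsnt twp ssdn yagr eazl vwl
Hunk 6: at line 1 remove [ssdn] add [dgqwy] -> 6 lines: bzsnt twp dgqwy yagr eazl vwl
Hunk 7: at line 1 remove [twp,dgqwy,yagr] add [sut,bwl,oqgjx] -> 6 lines: bzsnt sut bwl oqgjx eazl vwl
Final line 3: bwl

Answer: bwl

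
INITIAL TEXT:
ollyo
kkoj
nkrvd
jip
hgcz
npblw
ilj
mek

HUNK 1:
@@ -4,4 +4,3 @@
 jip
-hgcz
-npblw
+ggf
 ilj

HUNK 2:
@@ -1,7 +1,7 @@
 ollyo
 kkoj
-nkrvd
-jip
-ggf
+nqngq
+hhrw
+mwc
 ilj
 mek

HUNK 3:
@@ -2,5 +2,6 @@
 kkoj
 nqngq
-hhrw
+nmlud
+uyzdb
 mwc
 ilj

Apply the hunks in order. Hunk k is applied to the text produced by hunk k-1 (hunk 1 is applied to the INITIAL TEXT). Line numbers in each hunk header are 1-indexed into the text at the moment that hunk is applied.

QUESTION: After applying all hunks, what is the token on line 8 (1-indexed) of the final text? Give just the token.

Hunk 1: at line 4 remove [hgcz,npblw] add [ggf] -> 7 lines: ollyo kkoj nkrvd jip ggf ilj mek
Hunk 2: at line 1 remove [nkrvd,jip,ggf] add [nqngq,hhrw,mwc] -> 7 lines: ollyo kkoj nqngq hhrw mwc ilj mek
Hunk 3: at line 2 remove [hhrw] add [nmlud,uyzdb] -> 8 lines: ollyo kkoj nqngq nmlud uyzdb mwc ilj mek
Final line 8: mek

Answer: mek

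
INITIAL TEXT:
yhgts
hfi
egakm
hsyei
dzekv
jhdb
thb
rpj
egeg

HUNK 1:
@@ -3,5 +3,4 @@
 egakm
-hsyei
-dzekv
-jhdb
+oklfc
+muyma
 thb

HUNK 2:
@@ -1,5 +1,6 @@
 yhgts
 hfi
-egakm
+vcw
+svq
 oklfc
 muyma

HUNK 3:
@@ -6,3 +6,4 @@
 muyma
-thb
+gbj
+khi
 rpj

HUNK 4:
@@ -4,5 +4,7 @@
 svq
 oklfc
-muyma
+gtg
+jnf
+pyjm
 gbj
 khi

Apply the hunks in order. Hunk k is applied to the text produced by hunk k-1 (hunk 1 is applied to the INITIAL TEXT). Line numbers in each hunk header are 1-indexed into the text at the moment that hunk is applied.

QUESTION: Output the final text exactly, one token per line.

Answer: yhgts
hfi
vcw
svq
oklfc
gtg
jnf
pyjm
gbj
khi
rpj
egeg

Derivation:
Hunk 1: at line 3 remove [hsyei,dzekv,jhdb] add [oklfc,muyma] -> 8 lines: yhgts hfi egakm oklfc muyma thb rpj egeg
Hunk 2: at line 1 remove [egakm] add [vcw,svq] -> 9 lines: yhgts hfi vcw svq oklfc muyma thb rpj egeg
Hunk 3: at line 6 remove [thb] add [gbj,khi] -> 10 lines: yhgts hfi vcw svq oklfc muyma gbj khi rpj egeg
Hunk 4: at line 4 remove [muyma] add [gtg,jnf,pyjm] -> 12 lines: yhgts hfi vcw svq oklfc gtg jnf pyjm gbj khi rpj egeg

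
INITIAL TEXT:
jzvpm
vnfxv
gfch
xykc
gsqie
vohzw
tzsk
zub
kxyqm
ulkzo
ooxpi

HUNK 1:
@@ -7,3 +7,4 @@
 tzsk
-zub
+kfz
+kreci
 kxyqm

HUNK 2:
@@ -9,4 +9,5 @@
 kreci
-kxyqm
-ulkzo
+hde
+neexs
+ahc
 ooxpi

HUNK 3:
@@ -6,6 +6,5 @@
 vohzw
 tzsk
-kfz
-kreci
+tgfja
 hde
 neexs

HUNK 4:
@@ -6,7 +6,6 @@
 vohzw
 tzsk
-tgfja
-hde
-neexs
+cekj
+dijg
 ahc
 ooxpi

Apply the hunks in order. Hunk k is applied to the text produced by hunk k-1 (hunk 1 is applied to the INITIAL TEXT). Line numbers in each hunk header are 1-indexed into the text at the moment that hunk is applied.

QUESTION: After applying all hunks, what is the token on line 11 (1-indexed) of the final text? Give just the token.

Answer: ooxpi

Derivation:
Hunk 1: at line 7 remove [zub] add [kfz,kreci] -> 12 lines: jzvpm vnfxv gfch xykc gsqie vohzw tzsk kfz kreci kxyqm ulkzo ooxpi
Hunk 2: at line 9 remove [kxyqm,ulkzo] add [hde,neexs,ahc] -> 13 lines: jzvpm vnfxv gfch xykc gsqie vohzw tzsk kfz kreci hde neexs ahc ooxpi
Hunk 3: at line 6 remove [kfz,kreci] add [tgfja] -> 12 lines: jzvpm vnfxv gfch xykc gsqie vohzw tzsk tgfja hde neexs ahc ooxpi
Hunk 4: at line 6 remove [tgfja,hde,neexs] add [cekj,dijg] -> 11 lines: jzvpm vnfxv gfch xykc gsqie vohzw tzsk cekj dijg ahc ooxpi
Final line 11: ooxpi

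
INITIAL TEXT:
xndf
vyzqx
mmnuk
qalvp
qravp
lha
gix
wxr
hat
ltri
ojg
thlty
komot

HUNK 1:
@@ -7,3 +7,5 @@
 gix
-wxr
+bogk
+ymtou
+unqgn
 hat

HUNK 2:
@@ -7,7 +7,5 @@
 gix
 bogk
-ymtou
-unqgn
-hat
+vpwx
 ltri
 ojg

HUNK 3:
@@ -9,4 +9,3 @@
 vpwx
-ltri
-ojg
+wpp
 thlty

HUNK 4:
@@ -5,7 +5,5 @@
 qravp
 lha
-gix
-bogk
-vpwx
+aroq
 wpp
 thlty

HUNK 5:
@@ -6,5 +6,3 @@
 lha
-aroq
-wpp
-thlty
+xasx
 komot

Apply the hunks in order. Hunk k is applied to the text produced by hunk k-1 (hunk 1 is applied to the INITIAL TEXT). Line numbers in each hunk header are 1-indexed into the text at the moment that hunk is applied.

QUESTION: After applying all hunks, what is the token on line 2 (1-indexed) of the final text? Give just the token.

Answer: vyzqx

Derivation:
Hunk 1: at line 7 remove [wxr] add [bogk,ymtou,unqgn] -> 15 lines: xndf vyzqx mmnuk qalvp qravp lha gix bogk ymtou unqgn hat ltri ojg thlty komot
Hunk 2: at line 7 remove [ymtou,unqgn,hat] add [vpwx] -> 13 lines: xndf vyzqx mmnuk qalvp qravp lha gix bogk vpwx ltri ojg thlty komot
Hunk 3: at line 9 remove [ltri,ojg] add [wpp] -> 12 lines: xndf vyzqx mmnuk qalvp qravp lha gix bogk vpwx wpp thlty komot
Hunk 4: at line 5 remove [gix,bogk,vpwx] add [aroq] -> 10 lines: xndf vyzqx mmnuk qalvp qravp lha aroq wpp thlty komot
Hunk 5: at line 6 remove [aroq,wpp,thlty] add [xasx] -> 8 lines: xndf vyzqx mmnuk qalvp qravp lha xasx komot
Final line 2: vyzqx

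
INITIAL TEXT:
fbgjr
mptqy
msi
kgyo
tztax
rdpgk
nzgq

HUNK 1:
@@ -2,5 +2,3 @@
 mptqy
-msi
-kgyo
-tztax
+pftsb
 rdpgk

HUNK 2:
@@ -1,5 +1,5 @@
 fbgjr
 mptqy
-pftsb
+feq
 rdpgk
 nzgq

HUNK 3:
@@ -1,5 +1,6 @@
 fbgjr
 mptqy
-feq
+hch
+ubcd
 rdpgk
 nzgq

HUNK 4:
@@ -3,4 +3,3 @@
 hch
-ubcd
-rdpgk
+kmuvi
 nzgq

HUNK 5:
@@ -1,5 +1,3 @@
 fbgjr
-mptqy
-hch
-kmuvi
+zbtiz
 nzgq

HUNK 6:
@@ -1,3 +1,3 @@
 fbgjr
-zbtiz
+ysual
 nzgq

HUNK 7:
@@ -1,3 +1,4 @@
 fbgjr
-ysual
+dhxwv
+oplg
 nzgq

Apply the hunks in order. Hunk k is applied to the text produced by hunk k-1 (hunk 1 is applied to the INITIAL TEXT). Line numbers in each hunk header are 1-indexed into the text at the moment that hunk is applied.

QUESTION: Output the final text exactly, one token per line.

Hunk 1: at line 2 remove [msi,kgyo,tztax] add [pftsb] -> 5 lines: fbgjr mptqy pftsb rdpgk nzgq
Hunk 2: at line 1 remove [pftsb] add [feq] -> 5 lines: fbgjr mptqy feq rdpgk nzgq
Hunk 3: at line 1 remove [feq] add [hch,ubcd] -> 6 lines: fbgjr mptqy hch ubcd rdpgk nzgq
Hunk 4: at line 3 remove [ubcd,rdpgk] add [kmuvi] -> 5 lines: fbgjr mptqy hch kmuvi nzgq
Hunk 5: at line 1 remove [mptqy,hch,kmuvi] add [zbtiz] -> 3 lines: fbgjr zbtiz nzgq
Hunk 6: at line 1 remove [zbtiz] add [ysual] -> 3 lines: fbgjr ysual nzgq
Hunk 7: at line 1 remove [ysual] add [dhxwv,oplg] -> 4 lines: fbgjr dhxwv oplg nzgq

Answer: fbgjr
dhxwv
oplg
nzgq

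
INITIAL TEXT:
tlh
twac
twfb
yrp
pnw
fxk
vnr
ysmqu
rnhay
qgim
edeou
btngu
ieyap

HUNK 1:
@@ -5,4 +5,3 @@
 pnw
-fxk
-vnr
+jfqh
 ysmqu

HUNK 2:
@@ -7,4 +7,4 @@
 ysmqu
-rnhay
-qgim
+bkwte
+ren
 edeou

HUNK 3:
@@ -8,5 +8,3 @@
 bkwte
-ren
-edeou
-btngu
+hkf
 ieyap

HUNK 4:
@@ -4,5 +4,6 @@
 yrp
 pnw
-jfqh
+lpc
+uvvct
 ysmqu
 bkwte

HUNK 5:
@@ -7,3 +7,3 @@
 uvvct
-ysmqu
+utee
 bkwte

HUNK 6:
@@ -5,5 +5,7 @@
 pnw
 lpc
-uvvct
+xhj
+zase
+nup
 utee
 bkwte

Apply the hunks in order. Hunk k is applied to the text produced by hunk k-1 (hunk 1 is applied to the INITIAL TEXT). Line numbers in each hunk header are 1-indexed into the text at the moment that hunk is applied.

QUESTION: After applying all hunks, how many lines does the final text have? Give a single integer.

Answer: 13

Derivation:
Hunk 1: at line 5 remove [fxk,vnr] add [jfqh] -> 12 lines: tlh twac twfb yrp pnw jfqh ysmqu rnhay qgim edeou btngu ieyap
Hunk 2: at line 7 remove [rnhay,qgim] add [bkwte,ren] -> 12 lines: tlh twac twfb yrp pnw jfqh ysmqu bkwte ren edeou btngu ieyap
Hunk 3: at line 8 remove [ren,edeou,btngu] add [hkf] -> 10 lines: tlh twac twfb yrp pnw jfqh ysmqu bkwte hkf ieyap
Hunk 4: at line 4 remove [jfqh] add [lpc,uvvct] -> 11 lines: tlh twac twfb yrp pnw lpc uvvct ysmqu bkwte hkf ieyap
Hunk 5: at line 7 remove [ysmqu] add [utee] -> 11 lines: tlh twac twfb yrp pnw lpc uvvct utee bkwte hkf ieyap
Hunk 6: at line 5 remove [uvvct] add [xhj,zase,nup] -> 13 lines: tlh twac twfb yrp pnw lpc xhj zase nup utee bkwte hkf ieyap
Final line count: 13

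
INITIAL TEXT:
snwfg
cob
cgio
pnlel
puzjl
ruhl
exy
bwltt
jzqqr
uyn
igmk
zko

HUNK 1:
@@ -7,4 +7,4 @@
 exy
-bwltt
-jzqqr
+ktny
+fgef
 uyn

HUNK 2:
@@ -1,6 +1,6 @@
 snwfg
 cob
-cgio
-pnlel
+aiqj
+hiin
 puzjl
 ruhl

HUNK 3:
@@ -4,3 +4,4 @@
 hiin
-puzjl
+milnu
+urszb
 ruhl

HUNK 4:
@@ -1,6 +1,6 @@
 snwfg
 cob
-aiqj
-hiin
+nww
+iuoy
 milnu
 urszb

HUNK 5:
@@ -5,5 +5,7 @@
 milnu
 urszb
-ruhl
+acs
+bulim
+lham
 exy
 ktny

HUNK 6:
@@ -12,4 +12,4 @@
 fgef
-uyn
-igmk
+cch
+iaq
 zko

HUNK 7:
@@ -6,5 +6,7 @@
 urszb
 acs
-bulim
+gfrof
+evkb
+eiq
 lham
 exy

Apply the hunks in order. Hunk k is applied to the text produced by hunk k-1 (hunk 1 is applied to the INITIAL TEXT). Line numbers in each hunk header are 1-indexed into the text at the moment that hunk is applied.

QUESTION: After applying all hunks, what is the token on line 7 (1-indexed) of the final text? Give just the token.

Hunk 1: at line 7 remove [bwltt,jzqqr] add [ktny,fgef] -> 12 lines: snwfg cob cgio pnlel puzjl ruhl exy ktny fgef uyn igmk zko
Hunk 2: at line 1 remove [cgio,pnlel] add [aiqj,hiin] -> 12 lines: snwfg cob aiqj hiin puzjl ruhl exy ktny fgef uyn igmk zko
Hunk 3: at line 4 remove [puzjl] add [milnu,urszb] -> 13 lines: snwfg cob aiqj hiin milnu urszb ruhl exy ktny fgef uyn igmk zko
Hunk 4: at line 1 remove [aiqj,hiin] add [nww,iuoy] -> 13 lines: snwfg cob nww iuoy milnu urszb ruhl exy ktny fgef uyn igmk zko
Hunk 5: at line 5 remove [ruhl] add [acs,bulim,lham] -> 15 lines: snwfg cob nww iuoy milnu urszb acs bulim lham exy ktny fgef uyn igmk zko
Hunk 6: at line 12 remove [uyn,igmk] add [cch,iaq] -> 15 lines: snwfg cob nww iuoy milnu urszb acs bulim lham exy ktny fgef cch iaq zko
Hunk 7: at line 6 remove [bulim] add [gfrof,evkb,eiq] -> 17 lines: snwfg cob nww iuoy milnu urszb acs gfrof evkb eiq lham exy ktny fgef cch iaq zko
Final line 7: acs

Answer: acs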